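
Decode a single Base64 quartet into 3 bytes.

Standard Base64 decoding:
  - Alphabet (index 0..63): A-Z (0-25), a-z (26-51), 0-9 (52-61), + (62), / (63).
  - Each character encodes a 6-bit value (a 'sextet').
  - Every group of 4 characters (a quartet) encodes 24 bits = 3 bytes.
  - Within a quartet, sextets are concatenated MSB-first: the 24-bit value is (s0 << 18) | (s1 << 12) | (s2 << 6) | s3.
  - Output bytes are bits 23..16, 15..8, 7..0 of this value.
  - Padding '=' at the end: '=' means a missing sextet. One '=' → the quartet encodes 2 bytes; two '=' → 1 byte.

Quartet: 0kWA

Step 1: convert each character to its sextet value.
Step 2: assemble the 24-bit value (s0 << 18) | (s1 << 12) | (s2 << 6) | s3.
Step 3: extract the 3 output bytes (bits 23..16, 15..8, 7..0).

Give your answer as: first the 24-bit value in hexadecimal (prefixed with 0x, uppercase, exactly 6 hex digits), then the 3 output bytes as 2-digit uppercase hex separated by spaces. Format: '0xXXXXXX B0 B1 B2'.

Answer: 0xD24580 D2 45 80

Derivation:
Sextets: 0=52, k=36, W=22, A=0
24-bit: (52<<18) | (36<<12) | (22<<6) | 0
      = 0xD00000 | 0x024000 | 0x000580 | 0x000000
      = 0xD24580
Bytes: (v>>16)&0xFF=D2, (v>>8)&0xFF=45, v&0xFF=80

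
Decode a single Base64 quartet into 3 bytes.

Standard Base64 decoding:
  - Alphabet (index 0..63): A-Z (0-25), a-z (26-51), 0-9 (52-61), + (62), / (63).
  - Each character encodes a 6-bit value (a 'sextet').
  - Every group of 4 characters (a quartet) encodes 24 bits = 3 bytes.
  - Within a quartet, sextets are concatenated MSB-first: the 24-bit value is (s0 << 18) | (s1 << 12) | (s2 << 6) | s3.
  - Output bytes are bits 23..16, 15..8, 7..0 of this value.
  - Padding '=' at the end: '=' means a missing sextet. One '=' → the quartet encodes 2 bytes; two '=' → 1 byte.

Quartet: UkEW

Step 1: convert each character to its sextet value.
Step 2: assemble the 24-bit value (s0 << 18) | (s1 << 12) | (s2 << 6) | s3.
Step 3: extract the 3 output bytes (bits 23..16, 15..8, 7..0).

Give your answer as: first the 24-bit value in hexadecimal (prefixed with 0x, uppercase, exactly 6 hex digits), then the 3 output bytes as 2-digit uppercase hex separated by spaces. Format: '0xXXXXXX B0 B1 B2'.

Answer: 0x524116 52 41 16

Derivation:
Sextets: U=20, k=36, E=4, W=22
24-bit: (20<<18) | (36<<12) | (4<<6) | 22
      = 0x500000 | 0x024000 | 0x000100 | 0x000016
      = 0x524116
Bytes: (v>>16)&0xFF=52, (v>>8)&0xFF=41, v&0xFF=16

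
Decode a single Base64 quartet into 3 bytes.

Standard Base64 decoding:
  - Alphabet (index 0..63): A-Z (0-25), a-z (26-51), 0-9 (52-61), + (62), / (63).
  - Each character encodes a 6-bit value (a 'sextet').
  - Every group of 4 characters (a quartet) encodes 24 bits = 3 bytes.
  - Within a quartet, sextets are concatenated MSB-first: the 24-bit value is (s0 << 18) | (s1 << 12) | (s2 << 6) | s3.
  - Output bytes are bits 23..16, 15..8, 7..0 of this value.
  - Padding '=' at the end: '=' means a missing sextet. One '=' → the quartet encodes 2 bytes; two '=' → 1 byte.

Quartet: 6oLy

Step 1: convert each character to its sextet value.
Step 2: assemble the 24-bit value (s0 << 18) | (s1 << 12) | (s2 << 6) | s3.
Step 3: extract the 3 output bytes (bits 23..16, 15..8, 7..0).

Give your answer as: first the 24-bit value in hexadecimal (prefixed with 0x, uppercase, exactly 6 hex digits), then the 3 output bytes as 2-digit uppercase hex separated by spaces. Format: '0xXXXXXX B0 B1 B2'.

Sextets: 6=58, o=40, L=11, y=50
24-bit: (58<<18) | (40<<12) | (11<<6) | 50
      = 0xE80000 | 0x028000 | 0x0002C0 | 0x000032
      = 0xEA82F2
Bytes: (v>>16)&0xFF=EA, (v>>8)&0xFF=82, v&0xFF=F2

Answer: 0xEA82F2 EA 82 F2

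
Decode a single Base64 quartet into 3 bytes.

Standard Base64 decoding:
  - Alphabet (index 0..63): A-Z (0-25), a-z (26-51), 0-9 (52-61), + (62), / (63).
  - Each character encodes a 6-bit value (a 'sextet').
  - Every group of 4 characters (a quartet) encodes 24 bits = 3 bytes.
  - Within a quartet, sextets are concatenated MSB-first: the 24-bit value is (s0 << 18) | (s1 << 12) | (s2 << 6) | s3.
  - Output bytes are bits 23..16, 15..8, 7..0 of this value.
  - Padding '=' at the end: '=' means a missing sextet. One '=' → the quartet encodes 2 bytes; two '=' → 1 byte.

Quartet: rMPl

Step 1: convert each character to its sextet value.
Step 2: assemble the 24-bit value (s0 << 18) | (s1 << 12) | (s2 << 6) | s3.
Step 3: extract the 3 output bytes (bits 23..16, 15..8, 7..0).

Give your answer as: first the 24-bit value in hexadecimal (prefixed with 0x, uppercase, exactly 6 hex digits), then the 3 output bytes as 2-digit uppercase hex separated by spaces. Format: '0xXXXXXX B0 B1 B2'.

Sextets: r=43, M=12, P=15, l=37
24-bit: (43<<18) | (12<<12) | (15<<6) | 37
      = 0xAC0000 | 0x00C000 | 0x0003C0 | 0x000025
      = 0xACC3E5
Bytes: (v>>16)&0xFF=AC, (v>>8)&0xFF=C3, v&0xFF=E5

Answer: 0xACC3E5 AC C3 E5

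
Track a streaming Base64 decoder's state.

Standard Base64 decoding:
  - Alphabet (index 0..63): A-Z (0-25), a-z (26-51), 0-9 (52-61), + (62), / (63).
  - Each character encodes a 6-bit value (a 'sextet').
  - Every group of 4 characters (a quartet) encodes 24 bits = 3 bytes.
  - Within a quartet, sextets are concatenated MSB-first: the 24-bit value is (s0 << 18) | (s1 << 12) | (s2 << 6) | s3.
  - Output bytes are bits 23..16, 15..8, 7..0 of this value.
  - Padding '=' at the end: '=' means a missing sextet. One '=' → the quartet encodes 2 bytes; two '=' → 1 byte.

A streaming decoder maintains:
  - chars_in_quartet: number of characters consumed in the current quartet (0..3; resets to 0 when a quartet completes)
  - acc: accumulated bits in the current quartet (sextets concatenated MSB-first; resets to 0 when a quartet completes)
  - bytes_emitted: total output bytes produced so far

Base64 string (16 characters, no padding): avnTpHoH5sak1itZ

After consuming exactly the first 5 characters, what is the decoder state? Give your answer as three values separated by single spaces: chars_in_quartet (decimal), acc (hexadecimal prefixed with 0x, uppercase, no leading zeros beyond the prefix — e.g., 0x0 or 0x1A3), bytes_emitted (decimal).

After char 0 ('a'=26): chars_in_quartet=1 acc=0x1A bytes_emitted=0
After char 1 ('v'=47): chars_in_quartet=2 acc=0x6AF bytes_emitted=0
After char 2 ('n'=39): chars_in_quartet=3 acc=0x1ABE7 bytes_emitted=0
After char 3 ('T'=19): chars_in_quartet=4 acc=0x6AF9D3 -> emit 6A F9 D3, reset; bytes_emitted=3
After char 4 ('p'=41): chars_in_quartet=1 acc=0x29 bytes_emitted=3

Answer: 1 0x29 3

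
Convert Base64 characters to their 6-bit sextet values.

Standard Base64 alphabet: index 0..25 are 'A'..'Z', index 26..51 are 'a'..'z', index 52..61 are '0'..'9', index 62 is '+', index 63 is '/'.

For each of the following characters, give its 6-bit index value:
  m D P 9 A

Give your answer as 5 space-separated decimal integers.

'm': a..z range, 26 + ord('m') − ord('a') = 38
'D': A..Z range, ord('D') − ord('A') = 3
'P': A..Z range, ord('P') − ord('A') = 15
'9': 0..9 range, 52 + ord('9') − ord('0') = 61
'A': A..Z range, ord('A') − ord('A') = 0

Answer: 38 3 15 61 0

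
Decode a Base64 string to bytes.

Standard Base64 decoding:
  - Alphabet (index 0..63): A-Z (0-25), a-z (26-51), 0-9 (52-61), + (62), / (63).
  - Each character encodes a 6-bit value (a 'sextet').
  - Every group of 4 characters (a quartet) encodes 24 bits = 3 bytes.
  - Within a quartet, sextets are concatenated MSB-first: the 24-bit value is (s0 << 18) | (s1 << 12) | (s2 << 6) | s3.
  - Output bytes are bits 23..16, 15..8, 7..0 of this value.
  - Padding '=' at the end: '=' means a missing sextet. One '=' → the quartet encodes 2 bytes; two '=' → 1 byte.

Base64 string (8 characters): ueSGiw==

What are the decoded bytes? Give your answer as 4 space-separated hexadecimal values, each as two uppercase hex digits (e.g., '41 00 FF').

Answer: B9 E4 86 8B

Derivation:
After char 0 ('u'=46): chars_in_quartet=1 acc=0x2E bytes_emitted=0
After char 1 ('e'=30): chars_in_quartet=2 acc=0xB9E bytes_emitted=0
After char 2 ('S'=18): chars_in_quartet=3 acc=0x2E792 bytes_emitted=0
After char 3 ('G'=6): chars_in_quartet=4 acc=0xB9E486 -> emit B9 E4 86, reset; bytes_emitted=3
After char 4 ('i'=34): chars_in_quartet=1 acc=0x22 bytes_emitted=3
After char 5 ('w'=48): chars_in_quartet=2 acc=0x8B0 bytes_emitted=3
Padding '==': partial quartet acc=0x8B0 -> emit 8B; bytes_emitted=4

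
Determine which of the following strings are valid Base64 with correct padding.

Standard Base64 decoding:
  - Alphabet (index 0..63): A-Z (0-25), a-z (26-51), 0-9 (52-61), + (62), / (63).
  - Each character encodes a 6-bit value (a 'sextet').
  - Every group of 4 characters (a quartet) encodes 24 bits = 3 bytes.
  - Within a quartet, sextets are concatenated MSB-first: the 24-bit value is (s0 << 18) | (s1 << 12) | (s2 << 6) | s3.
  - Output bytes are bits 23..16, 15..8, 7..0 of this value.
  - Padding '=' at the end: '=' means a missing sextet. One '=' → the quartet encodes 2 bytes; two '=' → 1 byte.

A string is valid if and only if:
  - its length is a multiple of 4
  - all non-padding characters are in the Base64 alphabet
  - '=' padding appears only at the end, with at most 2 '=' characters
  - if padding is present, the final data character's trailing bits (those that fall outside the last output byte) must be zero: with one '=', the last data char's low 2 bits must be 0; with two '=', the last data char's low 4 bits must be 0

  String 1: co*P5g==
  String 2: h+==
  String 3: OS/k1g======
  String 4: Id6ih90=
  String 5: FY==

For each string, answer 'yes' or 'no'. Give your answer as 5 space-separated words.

String 1: 'co*P5g==' → invalid (bad char(s): ['*'])
String 2: 'h+==' → invalid (bad trailing bits)
String 3: 'OS/k1g======' → invalid (6 pad chars (max 2))
String 4: 'Id6ih90=' → valid
String 5: 'FY==' → invalid (bad trailing bits)

Answer: no no no yes no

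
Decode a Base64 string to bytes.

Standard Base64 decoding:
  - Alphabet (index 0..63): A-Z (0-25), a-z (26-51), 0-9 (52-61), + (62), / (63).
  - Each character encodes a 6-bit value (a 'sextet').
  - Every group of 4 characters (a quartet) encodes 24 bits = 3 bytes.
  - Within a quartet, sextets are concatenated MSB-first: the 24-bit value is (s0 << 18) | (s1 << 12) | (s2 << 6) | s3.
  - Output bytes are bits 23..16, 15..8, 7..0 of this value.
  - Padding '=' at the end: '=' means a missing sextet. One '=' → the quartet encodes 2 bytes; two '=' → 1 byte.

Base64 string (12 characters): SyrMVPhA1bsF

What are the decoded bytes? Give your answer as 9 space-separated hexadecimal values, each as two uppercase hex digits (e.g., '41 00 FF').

After char 0 ('S'=18): chars_in_quartet=1 acc=0x12 bytes_emitted=0
After char 1 ('y'=50): chars_in_quartet=2 acc=0x4B2 bytes_emitted=0
After char 2 ('r'=43): chars_in_quartet=3 acc=0x12CAB bytes_emitted=0
After char 3 ('M'=12): chars_in_quartet=4 acc=0x4B2ACC -> emit 4B 2A CC, reset; bytes_emitted=3
After char 4 ('V'=21): chars_in_quartet=1 acc=0x15 bytes_emitted=3
After char 5 ('P'=15): chars_in_quartet=2 acc=0x54F bytes_emitted=3
After char 6 ('h'=33): chars_in_quartet=3 acc=0x153E1 bytes_emitted=3
After char 7 ('A'=0): chars_in_quartet=4 acc=0x54F840 -> emit 54 F8 40, reset; bytes_emitted=6
After char 8 ('1'=53): chars_in_quartet=1 acc=0x35 bytes_emitted=6
After char 9 ('b'=27): chars_in_quartet=2 acc=0xD5B bytes_emitted=6
After char 10 ('s'=44): chars_in_quartet=3 acc=0x356EC bytes_emitted=6
After char 11 ('F'=5): chars_in_quartet=4 acc=0xD5BB05 -> emit D5 BB 05, reset; bytes_emitted=9

Answer: 4B 2A CC 54 F8 40 D5 BB 05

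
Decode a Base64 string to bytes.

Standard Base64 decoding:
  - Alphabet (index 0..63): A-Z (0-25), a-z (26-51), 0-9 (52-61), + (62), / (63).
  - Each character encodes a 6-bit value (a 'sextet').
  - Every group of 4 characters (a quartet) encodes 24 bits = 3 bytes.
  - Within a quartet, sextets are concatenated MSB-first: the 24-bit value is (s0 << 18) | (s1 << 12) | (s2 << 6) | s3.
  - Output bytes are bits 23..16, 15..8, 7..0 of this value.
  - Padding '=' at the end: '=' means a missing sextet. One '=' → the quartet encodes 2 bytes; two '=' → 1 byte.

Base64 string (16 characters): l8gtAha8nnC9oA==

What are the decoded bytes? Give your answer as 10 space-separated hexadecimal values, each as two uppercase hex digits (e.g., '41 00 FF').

After char 0 ('l'=37): chars_in_quartet=1 acc=0x25 bytes_emitted=0
After char 1 ('8'=60): chars_in_quartet=2 acc=0x97C bytes_emitted=0
After char 2 ('g'=32): chars_in_quartet=3 acc=0x25F20 bytes_emitted=0
After char 3 ('t'=45): chars_in_quartet=4 acc=0x97C82D -> emit 97 C8 2D, reset; bytes_emitted=3
After char 4 ('A'=0): chars_in_quartet=1 acc=0x0 bytes_emitted=3
After char 5 ('h'=33): chars_in_quartet=2 acc=0x21 bytes_emitted=3
After char 6 ('a'=26): chars_in_quartet=3 acc=0x85A bytes_emitted=3
After char 7 ('8'=60): chars_in_quartet=4 acc=0x216BC -> emit 02 16 BC, reset; bytes_emitted=6
After char 8 ('n'=39): chars_in_quartet=1 acc=0x27 bytes_emitted=6
After char 9 ('n'=39): chars_in_quartet=2 acc=0x9E7 bytes_emitted=6
After char 10 ('C'=2): chars_in_quartet=3 acc=0x279C2 bytes_emitted=6
After char 11 ('9'=61): chars_in_quartet=4 acc=0x9E70BD -> emit 9E 70 BD, reset; bytes_emitted=9
After char 12 ('o'=40): chars_in_quartet=1 acc=0x28 bytes_emitted=9
After char 13 ('A'=0): chars_in_quartet=2 acc=0xA00 bytes_emitted=9
Padding '==': partial quartet acc=0xA00 -> emit A0; bytes_emitted=10

Answer: 97 C8 2D 02 16 BC 9E 70 BD A0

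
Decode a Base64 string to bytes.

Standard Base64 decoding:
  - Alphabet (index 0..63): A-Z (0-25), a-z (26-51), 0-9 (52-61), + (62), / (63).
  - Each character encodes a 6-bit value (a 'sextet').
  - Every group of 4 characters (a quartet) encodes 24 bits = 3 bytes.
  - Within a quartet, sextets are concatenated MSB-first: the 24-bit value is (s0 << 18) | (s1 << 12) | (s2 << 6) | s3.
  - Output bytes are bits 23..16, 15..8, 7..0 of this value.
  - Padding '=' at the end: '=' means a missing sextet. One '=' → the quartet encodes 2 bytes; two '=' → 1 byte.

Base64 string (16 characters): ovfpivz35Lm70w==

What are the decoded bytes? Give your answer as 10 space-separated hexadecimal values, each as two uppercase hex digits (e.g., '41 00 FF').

After char 0 ('o'=40): chars_in_quartet=1 acc=0x28 bytes_emitted=0
After char 1 ('v'=47): chars_in_quartet=2 acc=0xA2F bytes_emitted=0
After char 2 ('f'=31): chars_in_quartet=3 acc=0x28BDF bytes_emitted=0
After char 3 ('p'=41): chars_in_quartet=4 acc=0xA2F7E9 -> emit A2 F7 E9, reset; bytes_emitted=3
After char 4 ('i'=34): chars_in_quartet=1 acc=0x22 bytes_emitted=3
After char 5 ('v'=47): chars_in_quartet=2 acc=0x8AF bytes_emitted=3
After char 6 ('z'=51): chars_in_quartet=3 acc=0x22BF3 bytes_emitted=3
After char 7 ('3'=55): chars_in_quartet=4 acc=0x8AFCF7 -> emit 8A FC F7, reset; bytes_emitted=6
After char 8 ('5'=57): chars_in_quartet=1 acc=0x39 bytes_emitted=6
After char 9 ('L'=11): chars_in_quartet=2 acc=0xE4B bytes_emitted=6
After char 10 ('m'=38): chars_in_quartet=3 acc=0x392E6 bytes_emitted=6
After char 11 ('7'=59): chars_in_quartet=4 acc=0xE4B9BB -> emit E4 B9 BB, reset; bytes_emitted=9
After char 12 ('0'=52): chars_in_quartet=1 acc=0x34 bytes_emitted=9
After char 13 ('w'=48): chars_in_quartet=2 acc=0xD30 bytes_emitted=9
Padding '==': partial quartet acc=0xD30 -> emit D3; bytes_emitted=10

Answer: A2 F7 E9 8A FC F7 E4 B9 BB D3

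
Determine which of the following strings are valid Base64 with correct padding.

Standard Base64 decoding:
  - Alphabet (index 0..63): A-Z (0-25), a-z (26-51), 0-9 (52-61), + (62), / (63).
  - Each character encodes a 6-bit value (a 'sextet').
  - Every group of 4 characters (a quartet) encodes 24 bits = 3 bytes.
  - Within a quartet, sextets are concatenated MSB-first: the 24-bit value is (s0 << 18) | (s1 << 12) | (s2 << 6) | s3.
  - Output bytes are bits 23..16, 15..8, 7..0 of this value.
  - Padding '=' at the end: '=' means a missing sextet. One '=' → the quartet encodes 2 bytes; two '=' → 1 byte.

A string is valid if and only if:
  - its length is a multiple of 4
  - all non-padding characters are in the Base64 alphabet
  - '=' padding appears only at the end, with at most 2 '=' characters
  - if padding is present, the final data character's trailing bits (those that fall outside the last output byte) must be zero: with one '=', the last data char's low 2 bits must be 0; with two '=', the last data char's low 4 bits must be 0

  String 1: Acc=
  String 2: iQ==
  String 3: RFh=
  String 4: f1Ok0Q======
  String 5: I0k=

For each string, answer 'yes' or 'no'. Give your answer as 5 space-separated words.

String 1: 'Acc=' → valid
String 2: 'iQ==' → valid
String 3: 'RFh=' → invalid (bad trailing bits)
String 4: 'f1Ok0Q======' → invalid (6 pad chars (max 2))
String 5: 'I0k=' → valid

Answer: yes yes no no yes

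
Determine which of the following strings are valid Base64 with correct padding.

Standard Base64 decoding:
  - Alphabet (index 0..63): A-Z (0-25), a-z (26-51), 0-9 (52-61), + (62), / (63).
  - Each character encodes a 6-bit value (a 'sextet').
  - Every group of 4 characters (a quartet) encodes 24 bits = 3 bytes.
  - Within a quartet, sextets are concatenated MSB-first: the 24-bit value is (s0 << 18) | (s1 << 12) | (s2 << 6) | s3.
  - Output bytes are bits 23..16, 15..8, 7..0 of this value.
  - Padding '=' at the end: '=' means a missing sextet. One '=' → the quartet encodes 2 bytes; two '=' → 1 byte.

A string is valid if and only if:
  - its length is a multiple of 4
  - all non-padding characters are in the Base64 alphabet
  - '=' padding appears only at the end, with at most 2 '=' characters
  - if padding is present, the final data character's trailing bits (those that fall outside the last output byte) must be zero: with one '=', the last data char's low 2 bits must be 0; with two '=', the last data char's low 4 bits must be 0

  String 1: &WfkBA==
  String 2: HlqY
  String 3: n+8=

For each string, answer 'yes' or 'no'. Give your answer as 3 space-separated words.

Answer: no yes yes

Derivation:
String 1: '&WfkBA==' → invalid (bad char(s): ['&'])
String 2: 'HlqY' → valid
String 3: 'n+8=' → valid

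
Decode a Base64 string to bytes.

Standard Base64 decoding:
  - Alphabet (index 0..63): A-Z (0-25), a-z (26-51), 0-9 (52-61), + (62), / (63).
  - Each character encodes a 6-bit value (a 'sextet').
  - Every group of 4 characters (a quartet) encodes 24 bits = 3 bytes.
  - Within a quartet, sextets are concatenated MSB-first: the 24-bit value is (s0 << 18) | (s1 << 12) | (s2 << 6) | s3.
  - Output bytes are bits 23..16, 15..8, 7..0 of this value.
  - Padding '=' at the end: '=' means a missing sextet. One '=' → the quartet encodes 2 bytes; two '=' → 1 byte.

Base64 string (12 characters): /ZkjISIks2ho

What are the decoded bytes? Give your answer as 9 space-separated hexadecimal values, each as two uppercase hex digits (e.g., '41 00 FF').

Answer: FD 99 23 21 22 24 B3 68 68

Derivation:
After char 0 ('/'=63): chars_in_quartet=1 acc=0x3F bytes_emitted=0
After char 1 ('Z'=25): chars_in_quartet=2 acc=0xFD9 bytes_emitted=0
After char 2 ('k'=36): chars_in_quartet=3 acc=0x3F664 bytes_emitted=0
After char 3 ('j'=35): chars_in_quartet=4 acc=0xFD9923 -> emit FD 99 23, reset; bytes_emitted=3
After char 4 ('I'=8): chars_in_quartet=1 acc=0x8 bytes_emitted=3
After char 5 ('S'=18): chars_in_quartet=2 acc=0x212 bytes_emitted=3
After char 6 ('I'=8): chars_in_quartet=3 acc=0x8488 bytes_emitted=3
After char 7 ('k'=36): chars_in_quartet=4 acc=0x212224 -> emit 21 22 24, reset; bytes_emitted=6
After char 8 ('s'=44): chars_in_quartet=1 acc=0x2C bytes_emitted=6
After char 9 ('2'=54): chars_in_quartet=2 acc=0xB36 bytes_emitted=6
After char 10 ('h'=33): chars_in_quartet=3 acc=0x2CDA1 bytes_emitted=6
After char 11 ('o'=40): chars_in_quartet=4 acc=0xB36868 -> emit B3 68 68, reset; bytes_emitted=9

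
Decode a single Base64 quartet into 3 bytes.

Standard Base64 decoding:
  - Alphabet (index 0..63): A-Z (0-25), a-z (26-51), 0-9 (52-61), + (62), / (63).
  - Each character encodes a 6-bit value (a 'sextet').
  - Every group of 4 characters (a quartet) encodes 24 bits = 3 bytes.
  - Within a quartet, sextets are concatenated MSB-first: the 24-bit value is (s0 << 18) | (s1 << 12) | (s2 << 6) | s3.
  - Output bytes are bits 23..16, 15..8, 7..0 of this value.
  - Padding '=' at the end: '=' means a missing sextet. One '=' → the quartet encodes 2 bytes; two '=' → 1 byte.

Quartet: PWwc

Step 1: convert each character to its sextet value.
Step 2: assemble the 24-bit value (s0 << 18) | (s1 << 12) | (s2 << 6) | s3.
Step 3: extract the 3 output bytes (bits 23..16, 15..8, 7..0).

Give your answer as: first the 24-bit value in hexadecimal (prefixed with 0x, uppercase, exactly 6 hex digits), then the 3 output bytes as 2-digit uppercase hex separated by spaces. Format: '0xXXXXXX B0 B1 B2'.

Answer: 0x3D6C1C 3D 6C 1C

Derivation:
Sextets: P=15, W=22, w=48, c=28
24-bit: (15<<18) | (22<<12) | (48<<6) | 28
      = 0x3C0000 | 0x016000 | 0x000C00 | 0x00001C
      = 0x3D6C1C
Bytes: (v>>16)&0xFF=3D, (v>>8)&0xFF=6C, v&0xFF=1C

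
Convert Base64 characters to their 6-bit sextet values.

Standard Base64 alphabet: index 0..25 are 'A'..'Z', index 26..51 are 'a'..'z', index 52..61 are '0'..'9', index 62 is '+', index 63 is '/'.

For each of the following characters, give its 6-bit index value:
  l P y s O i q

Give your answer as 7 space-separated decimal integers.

Answer: 37 15 50 44 14 34 42

Derivation:
'l': a..z range, 26 + ord('l') − ord('a') = 37
'P': A..Z range, ord('P') − ord('A') = 15
'y': a..z range, 26 + ord('y') − ord('a') = 50
's': a..z range, 26 + ord('s') − ord('a') = 44
'O': A..Z range, ord('O') − ord('A') = 14
'i': a..z range, 26 + ord('i') − ord('a') = 34
'q': a..z range, 26 + ord('q') − ord('a') = 42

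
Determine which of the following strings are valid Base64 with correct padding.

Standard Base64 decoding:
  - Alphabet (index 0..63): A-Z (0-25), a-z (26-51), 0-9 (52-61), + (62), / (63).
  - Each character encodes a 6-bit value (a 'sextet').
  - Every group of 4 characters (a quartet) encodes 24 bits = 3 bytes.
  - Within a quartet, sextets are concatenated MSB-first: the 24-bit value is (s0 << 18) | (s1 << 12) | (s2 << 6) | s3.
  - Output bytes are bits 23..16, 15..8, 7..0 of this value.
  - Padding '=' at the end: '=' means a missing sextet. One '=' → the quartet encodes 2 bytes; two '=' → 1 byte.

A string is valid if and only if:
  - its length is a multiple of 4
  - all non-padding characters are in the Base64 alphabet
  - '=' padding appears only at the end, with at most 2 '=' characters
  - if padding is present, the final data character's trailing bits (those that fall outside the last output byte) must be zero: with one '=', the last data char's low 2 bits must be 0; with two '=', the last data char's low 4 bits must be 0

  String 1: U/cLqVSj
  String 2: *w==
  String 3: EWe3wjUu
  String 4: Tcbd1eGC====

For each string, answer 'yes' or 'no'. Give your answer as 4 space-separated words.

Answer: yes no yes no

Derivation:
String 1: 'U/cLqVSj' → valid
String 2: '*w==' → invalid (bad char(s): ['*'])
String 3: 'EWe3wjUu' → valid
String 4: 'Tcbd1eGC====' → invalid (4 pad chars (max 2))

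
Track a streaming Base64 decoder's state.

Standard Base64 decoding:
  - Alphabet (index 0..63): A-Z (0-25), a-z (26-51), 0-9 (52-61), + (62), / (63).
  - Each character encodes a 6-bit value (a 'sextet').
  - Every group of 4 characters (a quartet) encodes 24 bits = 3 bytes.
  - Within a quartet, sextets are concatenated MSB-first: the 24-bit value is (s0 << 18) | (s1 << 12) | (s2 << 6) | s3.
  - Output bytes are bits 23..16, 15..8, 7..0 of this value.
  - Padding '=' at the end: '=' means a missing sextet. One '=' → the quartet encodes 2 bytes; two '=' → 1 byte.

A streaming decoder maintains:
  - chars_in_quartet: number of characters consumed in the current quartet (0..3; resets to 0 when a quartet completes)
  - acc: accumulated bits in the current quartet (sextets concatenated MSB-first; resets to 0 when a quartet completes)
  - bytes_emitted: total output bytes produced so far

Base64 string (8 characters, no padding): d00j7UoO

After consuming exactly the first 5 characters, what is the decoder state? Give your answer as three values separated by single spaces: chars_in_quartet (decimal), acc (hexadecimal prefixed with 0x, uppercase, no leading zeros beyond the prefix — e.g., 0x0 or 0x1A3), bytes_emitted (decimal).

Answer: 1 0x3B 3

Derivation:
After char 0 ('d'=29): chars_in_quartet=1 acc=0x1D bytes_emitted=0
After char 1 ('0'=52): chars_in_quartet=2 acc=0x774 bytes_emitted=0
After char 2 ('0'=52): chars_in_quartet=3 acc=0x1DD34 bytes_emitted=0
After char 3 ('j'=35): chars_in_quartet=4 acc=0x774D23 -> emit 77 4D 23, reset; bytes_emitted=3
After char 4 ('7'=59): chars_in_quartet=1 acc=0x3B bytes_emitted=3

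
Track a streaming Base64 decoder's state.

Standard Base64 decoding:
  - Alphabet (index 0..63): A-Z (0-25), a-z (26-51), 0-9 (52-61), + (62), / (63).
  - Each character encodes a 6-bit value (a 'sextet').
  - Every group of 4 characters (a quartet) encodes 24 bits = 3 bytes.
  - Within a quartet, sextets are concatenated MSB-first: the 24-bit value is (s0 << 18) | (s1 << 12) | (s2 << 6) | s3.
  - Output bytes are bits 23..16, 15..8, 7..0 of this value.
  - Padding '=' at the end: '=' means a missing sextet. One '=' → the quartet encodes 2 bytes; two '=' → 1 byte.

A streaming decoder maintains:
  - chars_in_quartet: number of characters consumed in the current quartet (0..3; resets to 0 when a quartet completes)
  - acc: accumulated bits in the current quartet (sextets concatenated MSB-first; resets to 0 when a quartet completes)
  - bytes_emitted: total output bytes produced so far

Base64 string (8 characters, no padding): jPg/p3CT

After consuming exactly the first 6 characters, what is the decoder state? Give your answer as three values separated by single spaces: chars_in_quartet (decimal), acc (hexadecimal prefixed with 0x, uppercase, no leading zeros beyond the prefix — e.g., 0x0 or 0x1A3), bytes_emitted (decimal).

After char 0 ('j'=35): chars_in_quartet=1 acc=0x23 bytes_emitted=0
After char 1 ('P'=15): chars_in_quartet=2 acc=0x8CF bytes_emitted=0
After char 2 ('g'=32): chars_in_quartet=3 acc=0x233E0 bytes_emitted=0
After char 3 ('/'=63): chars_in_quartet=4 acc=0x8CF83F -> emit 8C F8 3F, reset; bytes_emitted=3
After char 4 ('p'=41): chars_in_quartet=1 acc=0x29 bytes_emitted=3
After char 5 ('3'=55): chars_in_quartet=2 acc=0xA77 bytes_emitted=3

Answer: 2 0xA77 3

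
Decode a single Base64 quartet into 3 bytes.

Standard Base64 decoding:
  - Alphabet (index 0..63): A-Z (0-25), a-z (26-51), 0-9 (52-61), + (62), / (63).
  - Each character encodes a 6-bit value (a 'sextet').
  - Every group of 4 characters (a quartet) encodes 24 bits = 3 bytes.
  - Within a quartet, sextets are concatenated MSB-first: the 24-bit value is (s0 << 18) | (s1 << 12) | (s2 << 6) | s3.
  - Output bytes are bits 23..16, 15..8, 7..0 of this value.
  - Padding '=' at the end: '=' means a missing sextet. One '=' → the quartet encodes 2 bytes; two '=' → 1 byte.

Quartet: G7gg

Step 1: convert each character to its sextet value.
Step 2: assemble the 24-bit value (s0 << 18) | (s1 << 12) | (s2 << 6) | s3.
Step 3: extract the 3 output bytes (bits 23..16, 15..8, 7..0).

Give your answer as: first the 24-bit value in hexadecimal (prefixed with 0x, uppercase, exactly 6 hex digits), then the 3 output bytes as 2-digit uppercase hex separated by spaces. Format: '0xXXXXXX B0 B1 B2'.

Sextets: G=6, 7=59, g=32, g=32
24-bit: (6<<18) | (59<<12) | (32<<6) | 32
      = 0x180000 | 0x03B000 | 0x000800 | 0x000020
      = 0x1BB820
Bytes: (v>>16)&0xFF=1B, (v>>8)&0xFF=B8, v&0xFF=20

Answer: 0x1BB820 1B B8 20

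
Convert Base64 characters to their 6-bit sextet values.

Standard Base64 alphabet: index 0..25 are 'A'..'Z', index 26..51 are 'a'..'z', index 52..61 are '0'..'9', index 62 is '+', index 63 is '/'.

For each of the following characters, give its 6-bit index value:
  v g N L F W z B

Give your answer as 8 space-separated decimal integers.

Answer: 47 32 13 11 5 22 51 1

Derivation:
'v': a..z range, 26 + ord('v') − ord('a') = 47
'g': a..z range, 26 + ord('g') − ord('a') = 32
'N': A..Z range, ord('N') − ord('A') = 13
'L': A..Z range, ord('L') − ord('A') = 11
'F': A..Z range, ord('F') − ord('A') = 5
'W': A..Z range, ord('W') − ord('A') = 22
'z': a..z range, 26 + ord('z') − ord('a') = 51
'B': A..Z range, ord('B') − ord('A') = 1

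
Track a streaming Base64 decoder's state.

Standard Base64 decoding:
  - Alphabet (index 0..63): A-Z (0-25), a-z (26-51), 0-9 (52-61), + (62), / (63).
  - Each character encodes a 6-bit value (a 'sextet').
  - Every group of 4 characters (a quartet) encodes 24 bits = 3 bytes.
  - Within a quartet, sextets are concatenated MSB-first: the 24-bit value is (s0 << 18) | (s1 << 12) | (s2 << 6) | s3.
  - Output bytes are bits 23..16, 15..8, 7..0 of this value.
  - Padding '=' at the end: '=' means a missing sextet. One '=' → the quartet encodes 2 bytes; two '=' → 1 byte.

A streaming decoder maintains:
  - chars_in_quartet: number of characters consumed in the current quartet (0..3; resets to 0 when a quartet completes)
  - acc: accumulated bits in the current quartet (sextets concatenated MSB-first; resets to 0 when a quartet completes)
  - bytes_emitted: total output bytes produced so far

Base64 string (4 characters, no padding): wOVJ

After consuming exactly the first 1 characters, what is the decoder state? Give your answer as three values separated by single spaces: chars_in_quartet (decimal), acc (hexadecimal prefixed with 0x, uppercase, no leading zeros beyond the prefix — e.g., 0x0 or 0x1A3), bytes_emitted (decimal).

Answer: 1 0x30 0

Derivation:
After char 0 ('w'=48): chars_in_quartet=1 acc=0x30 bytes_emitted=0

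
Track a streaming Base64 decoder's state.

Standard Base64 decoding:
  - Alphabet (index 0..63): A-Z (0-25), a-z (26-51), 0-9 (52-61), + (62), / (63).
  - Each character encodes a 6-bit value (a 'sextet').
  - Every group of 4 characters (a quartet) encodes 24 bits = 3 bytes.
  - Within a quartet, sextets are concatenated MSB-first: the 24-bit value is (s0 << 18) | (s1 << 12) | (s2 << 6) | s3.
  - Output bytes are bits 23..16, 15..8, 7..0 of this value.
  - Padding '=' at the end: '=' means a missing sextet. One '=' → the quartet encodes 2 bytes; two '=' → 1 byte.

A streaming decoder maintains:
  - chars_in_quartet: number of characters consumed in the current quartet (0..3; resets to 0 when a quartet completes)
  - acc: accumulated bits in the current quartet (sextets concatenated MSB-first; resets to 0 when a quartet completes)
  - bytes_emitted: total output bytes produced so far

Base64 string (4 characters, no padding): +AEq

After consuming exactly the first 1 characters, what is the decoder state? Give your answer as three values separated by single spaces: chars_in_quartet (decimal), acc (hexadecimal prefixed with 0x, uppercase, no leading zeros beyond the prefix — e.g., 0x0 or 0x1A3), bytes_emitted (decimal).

After char 0 ('+'=62): chars_in_quartet=1 acc=0x3E bytes_emitted=0

Answer: 1 0x3E 0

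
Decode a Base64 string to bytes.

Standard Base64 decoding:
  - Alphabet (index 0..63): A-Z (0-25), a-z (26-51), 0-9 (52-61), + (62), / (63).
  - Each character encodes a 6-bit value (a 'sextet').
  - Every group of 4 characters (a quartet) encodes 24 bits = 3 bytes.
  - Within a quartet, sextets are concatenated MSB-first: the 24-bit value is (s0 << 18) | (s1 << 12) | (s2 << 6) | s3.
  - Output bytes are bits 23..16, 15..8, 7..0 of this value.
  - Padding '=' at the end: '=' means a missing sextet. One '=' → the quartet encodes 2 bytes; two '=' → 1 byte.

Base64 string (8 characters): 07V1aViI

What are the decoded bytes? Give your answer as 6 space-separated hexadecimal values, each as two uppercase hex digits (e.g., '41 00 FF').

Answer: D3 B5 75 69 58 88

Derivation:
After char 0 ('0'=52): chars_in_quartet=1 acc=0x34 bytes_emitted=0
After char 1 ('7'=59): chars_in_quartet=2 acc=0xD3B bytes_emitted=0
After char 2 ('V'=21): chars_in_quartet=3 acc=0x34ED5 bytes_emitted=0
After char 3 ('1'=53): chars_in_quartet=4 acc=0xD3B575 -> emit D3 B5 75, reset; bytes_emitted=3
After char 4 ('a'=26): chars_in_quartet=1 acc=0x1A bytes_emitted=3
After char 5 ('V'=21): chars_in_quartet=2 acc=0x695 bytes_emitted=3
After char 6 ('i'=34): chars_in_quartet=3 acc=0x1A562 bytes_emitted=3
After char 7 ('I'=8): chars_in_quartet=4 acc=0x695888 -> emit 69 58 88, reset; bytes_emitted=6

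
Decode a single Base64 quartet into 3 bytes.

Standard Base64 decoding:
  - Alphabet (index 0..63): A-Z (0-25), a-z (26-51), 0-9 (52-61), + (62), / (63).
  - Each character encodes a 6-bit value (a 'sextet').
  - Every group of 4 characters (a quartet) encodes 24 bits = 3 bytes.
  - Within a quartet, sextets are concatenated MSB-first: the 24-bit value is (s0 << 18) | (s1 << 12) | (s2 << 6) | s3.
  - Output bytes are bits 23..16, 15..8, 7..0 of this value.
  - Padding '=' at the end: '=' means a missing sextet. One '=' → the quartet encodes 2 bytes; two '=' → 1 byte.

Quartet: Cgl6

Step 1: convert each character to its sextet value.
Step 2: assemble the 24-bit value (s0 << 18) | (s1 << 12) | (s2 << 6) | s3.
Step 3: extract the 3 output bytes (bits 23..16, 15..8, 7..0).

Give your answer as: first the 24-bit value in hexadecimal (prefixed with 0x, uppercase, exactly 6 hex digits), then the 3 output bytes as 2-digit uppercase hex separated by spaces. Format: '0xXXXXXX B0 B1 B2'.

Answer: 0x0A097A 0A 09 7A

Derivation:
Sextets: C=2, g=32, l=37, 6=58
24-bit: (2<<18) | (32<<12) | (37<<6) | 58
      = 0x080000 | 0x020000 | 0x000940 | 0x00003A
      = 0x0A097A
Bytes: (v>>16)&0xFF=0A, (v>>8)&0xFF=09, v&0xFF=7A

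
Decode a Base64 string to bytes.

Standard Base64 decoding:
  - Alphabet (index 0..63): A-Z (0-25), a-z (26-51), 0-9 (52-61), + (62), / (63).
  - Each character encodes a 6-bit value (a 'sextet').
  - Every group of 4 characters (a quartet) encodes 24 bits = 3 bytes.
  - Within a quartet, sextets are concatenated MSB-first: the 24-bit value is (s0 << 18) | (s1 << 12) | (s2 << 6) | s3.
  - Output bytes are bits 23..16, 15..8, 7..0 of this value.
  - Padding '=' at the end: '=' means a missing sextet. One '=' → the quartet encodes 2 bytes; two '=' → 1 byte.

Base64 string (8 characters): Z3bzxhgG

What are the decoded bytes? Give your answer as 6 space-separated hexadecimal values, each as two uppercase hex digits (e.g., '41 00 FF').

After char 0 ('Z'=25): chars_in_quartet=1 acc=0x19 bytes_emitted=0
After char 1 ('3'=55): chars_in_quartet=2 acc=0x677 bytes_emitted=0
After char 2 ('b'=27): chars_in_quartet=3 acc=0x19DDB bytes_emitted=0
After char 3 ('z'=51): chars_in_quartet=4 acc=0x6776F3 -> emit 67 76 F3, reset; bytes_emitted=3
After char 4 ('x'=49): chars_in_quartet=1 acc=0x31 bytes_emitted=3
After char 5 ('h'=33): chars_in_quartet=2 acc=0xC61 bytes_emitted=3
After char 6 ('g'=32): chars_in_quartet=3 acc=0x31860 bytes_emitted=3
After char 7 ('G'=6): chars_in_quartet=4 acc=0xC61806 -> emit C6 18 06, reset; bytes_emitted=6

Answer: 67 76 F3 C6 18 06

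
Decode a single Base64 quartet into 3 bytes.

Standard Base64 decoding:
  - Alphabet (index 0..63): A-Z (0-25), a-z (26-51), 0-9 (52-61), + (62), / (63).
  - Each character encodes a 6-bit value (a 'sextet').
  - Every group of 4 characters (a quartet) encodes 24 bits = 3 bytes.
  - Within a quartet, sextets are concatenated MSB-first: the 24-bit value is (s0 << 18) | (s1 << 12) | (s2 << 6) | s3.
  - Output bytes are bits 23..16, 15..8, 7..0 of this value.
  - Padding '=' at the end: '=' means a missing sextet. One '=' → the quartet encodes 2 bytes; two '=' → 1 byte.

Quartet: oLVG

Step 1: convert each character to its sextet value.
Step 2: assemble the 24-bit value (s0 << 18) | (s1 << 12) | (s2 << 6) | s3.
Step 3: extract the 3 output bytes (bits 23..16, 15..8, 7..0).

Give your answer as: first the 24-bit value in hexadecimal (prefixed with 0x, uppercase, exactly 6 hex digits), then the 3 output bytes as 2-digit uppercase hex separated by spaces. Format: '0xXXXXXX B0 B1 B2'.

Answer: 0xA0B546 A0 B5 46

Derivation:
Sextets: o=40, L=11, V=21, G=6
24-bit: (40<<18) | (11<<12) | (21<<6) | 6
      = 0xA00000 | 0x00B000 | 0x000540 | 0x000006
      = 0xA0B546
Bytes: (v>>16)&0xFF=A0, (v>>8)&0xFF=B5, v&0xFF=46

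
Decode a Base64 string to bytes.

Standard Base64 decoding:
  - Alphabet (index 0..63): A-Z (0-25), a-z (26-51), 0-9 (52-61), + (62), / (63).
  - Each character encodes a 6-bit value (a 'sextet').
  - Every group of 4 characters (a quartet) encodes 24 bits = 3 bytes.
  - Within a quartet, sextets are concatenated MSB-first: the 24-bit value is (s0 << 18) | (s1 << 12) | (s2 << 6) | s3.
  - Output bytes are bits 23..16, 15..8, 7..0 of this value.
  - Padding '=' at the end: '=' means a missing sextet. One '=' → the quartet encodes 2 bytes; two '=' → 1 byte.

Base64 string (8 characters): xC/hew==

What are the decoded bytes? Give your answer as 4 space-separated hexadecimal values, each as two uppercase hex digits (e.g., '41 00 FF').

After char 0 ('x'=49): chars_in_quartet=1 acc=0x31 bytes_emitted=0
After char 1 ('C'=2): chars_in_quartet=2 acc=0xC42 bytes_emitted=0
After char 2 ('/'=63): chars_in_quartet=3 acc=0x310BF bytes_emitted=0
After char 3 ('h'=33): chars_in_quartet=4 acc=0xC42FE1 -> emit C4 2F E1, reset; bytes_emitted=3
After char 4 ('e'=30): chars_in_quartet=1 acc=0x1E bytes_emitted=3
After char 5 ('w'=48): chars_in_quartet=2 acc=0x7B0 bytes_emitted=3
Padding '==': partial quartet acc=0x7B0 -> emit 7B; bytes_emitted=4

Answer: C4 2F E1 7B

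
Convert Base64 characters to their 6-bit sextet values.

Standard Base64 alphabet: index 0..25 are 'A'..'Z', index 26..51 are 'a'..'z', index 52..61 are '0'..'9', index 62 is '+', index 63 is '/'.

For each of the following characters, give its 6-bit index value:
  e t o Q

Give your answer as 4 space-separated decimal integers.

'e': a..z range, 26 + ord('e') − ord('a') = 30
't': a..z range, 26 + ord('t') − ord('a') = 45
'o': a..z range, 26 + ord('o') − ord('a') = 40
'Q': A..Z range, ord('Q') − ord('A') = 16

Answer: 30 45 40 16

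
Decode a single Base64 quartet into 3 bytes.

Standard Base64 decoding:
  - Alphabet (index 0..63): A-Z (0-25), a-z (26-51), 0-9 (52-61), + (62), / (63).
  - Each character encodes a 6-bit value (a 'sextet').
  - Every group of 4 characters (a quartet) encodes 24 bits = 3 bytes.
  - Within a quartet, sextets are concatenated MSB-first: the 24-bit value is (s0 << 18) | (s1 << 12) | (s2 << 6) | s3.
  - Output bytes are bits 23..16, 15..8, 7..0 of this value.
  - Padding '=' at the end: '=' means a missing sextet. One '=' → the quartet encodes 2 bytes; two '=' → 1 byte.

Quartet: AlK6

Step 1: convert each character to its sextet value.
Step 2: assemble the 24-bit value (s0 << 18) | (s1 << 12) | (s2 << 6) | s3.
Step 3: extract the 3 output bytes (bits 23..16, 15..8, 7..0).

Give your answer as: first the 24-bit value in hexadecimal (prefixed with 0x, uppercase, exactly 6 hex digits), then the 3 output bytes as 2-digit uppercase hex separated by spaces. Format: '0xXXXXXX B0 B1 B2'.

Sextets: A=0, l=37, K=10, 6=58
24-bit: (0<<18) | (37<<12) | (10<<6) | 58
      = 0x000000 | 0x025000 | 0x000280 | 0x00003A
      = 0x0252BA
Bytes: (v>>16)&0xFF=02, (v>>8)&0xFF=52, v&0xFF=BA

Answer: 0x0252BA 02 52 BA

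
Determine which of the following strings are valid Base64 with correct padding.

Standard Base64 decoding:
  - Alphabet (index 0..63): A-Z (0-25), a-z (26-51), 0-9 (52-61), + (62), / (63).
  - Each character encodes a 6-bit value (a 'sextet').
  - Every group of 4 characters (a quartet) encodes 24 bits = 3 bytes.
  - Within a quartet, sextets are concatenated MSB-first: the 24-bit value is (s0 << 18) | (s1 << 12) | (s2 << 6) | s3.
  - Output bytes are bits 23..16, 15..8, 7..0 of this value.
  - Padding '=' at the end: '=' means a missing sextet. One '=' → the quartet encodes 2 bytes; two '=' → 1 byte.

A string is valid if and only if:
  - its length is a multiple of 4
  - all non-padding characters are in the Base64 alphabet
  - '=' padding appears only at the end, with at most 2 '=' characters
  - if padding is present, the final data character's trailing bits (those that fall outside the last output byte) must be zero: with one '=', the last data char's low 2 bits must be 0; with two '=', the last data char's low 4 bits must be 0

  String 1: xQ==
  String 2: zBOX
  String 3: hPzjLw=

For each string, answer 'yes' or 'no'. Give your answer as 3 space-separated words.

String 1: 'xQ==' → valid
String 2: 'zBOX' → valid
String 3: 'hPzjLw=' → invalid (len=7 not mult of 4)

Answer: yes yes no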